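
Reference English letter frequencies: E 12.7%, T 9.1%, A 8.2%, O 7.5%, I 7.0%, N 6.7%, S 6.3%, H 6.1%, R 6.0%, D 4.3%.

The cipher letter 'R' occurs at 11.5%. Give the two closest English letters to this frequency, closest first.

Step 1: Observed frequency of 'R' is 11.5%.
Step 2: Compute distances to each reference frequency and sort:
  E (12.7%): difference = 1.2% <-- BEST
  T (9.1%): difference = 2.4% <-- RUNNER-UP
  A (8.2%): difference = 3.3%
  O (7.5%): difference = 4.0%
  I (7.0%): difference = 4.5%
Step 3: Most likely is 'E' (12.7%, diff 1.2%); second most likely is 'T' (9.1%, diff 2.4%).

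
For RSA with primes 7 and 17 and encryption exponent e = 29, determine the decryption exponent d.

Step 1: n = 7 * 17 = 119.
Step 2: phi(n) = 6 * 16 = 96.
Step 3: Find d such that 29 * d = 1 (mod 96).
Step 4: d = 29^(-1) mod 96 = 53.
Verification: 29 * 53 = 1537 = 16 * 96 + 1.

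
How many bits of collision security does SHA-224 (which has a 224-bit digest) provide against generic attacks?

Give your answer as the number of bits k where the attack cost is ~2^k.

Step 1: The hash has a 224-bit output.
Step 2: Collision resistance means it should be infeasible to find any x != y with h(x) = h(y).
By the birthday bound, a generic collision search succeeds after about sqrt(2^224) = 2^(224/2) = 2^112 evaluations.
Step 3: Security level = 112 bits.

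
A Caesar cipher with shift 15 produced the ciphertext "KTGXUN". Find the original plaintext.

Step 1: Reverse the shift by subtracting 15 from each letter position.
  K (position 10) -> position (10-15) mod 26 = 21 -> V
  T (position 19) -> position (19-15) mod 26 = 4 -> E
  G (position 6) -> position (6-15) mod 26 = 17 -> R
  X (position 23) -> position (23-15) mod 26 = 8 -> I
  U (position 20) -> position (20-15) mod 26 = 5 -> F
  N (position 13) -> position (13-15) mod 26 = 24 -> Y
Decrypted message: VERIFY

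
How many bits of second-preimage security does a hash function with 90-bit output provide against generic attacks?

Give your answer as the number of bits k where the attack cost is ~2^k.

Step 1: The hash has a 90-bit output.
Step 2: Second-preimage resistance means: given a specific input x, it should be infeasible to find a different y with h(y) = h(x).
With a 90-bit output, a generic search for a second preimage costs about 2^90 evaluations (each trial matches the fixed target with probability 2^-90).
Step 3: Security level = 90 bits.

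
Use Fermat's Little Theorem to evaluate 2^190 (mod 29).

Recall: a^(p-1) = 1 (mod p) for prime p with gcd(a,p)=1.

Step 1: Since 29 is prime, by Fermat's Little Theorem: 2^28 = 1 (mod 29).
Step 2: Reduce exponent: 190 mod 28 = 22.
Step 3: So 2^190 = 2^22 (mod 29).
Step 4: 2^22 mod 29 = 5.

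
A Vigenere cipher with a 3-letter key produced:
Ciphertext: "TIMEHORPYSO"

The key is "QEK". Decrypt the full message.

Step 1: Key 'QEK' has length 3. Extended key: QEKQEKQEKQE
Step 2: Decrypt each position:
  T(19) - Q(16) = 3 = D
  I(8) - E(4) = 4 = E
  M(12) - K(10) = 2 = C
  E(4) - Q(16) = 14 = O
  H(7) - E(4) = 3 = D
  O(14) - K(10) = 4 = E
  R(17) - Q(16) = 1 = B
  P(15) - E(4) = 11 = L
  Y(24) - K(10) = 14 = O
  S(18) - Q(16) = 2 = C
  O(14) - E(4) = 10 = K
Plaintext: DECODEBLOCK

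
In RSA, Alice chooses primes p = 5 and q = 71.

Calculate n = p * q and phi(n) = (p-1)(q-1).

Step 1: n = p * q = 5 * 71 = 355.
Step 2: phi(n) = (p-1)(q-1) = 4 * 70 = 280.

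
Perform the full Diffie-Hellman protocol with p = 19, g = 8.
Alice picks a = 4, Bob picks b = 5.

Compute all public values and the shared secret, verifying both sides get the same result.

Step 1: A = g^a mod p = 8^4 mod 19 = 11.
Step 2: B = g^b mod p = 8^5 mod 19 = 12.
Step 3: Alice computes s = B^a mod p = 12^4 mod 19 = 7.
Step 4: Bob computes s = A^b mod p = 11^5 mod 19 = 7.
Both sides agree: shared secret = 7.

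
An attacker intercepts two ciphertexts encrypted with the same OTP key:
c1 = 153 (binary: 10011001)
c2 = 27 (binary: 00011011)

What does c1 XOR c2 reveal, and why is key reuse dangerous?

Step 1: c1 XOR c2 = (m1 XOR k) XOR (m2 XOR k).
Step 2: By XOR associativity/commutativity: = m1 XOR m2 XOR k XOR k = m1 XOR m2.
Step 3: 10011001 XOR 00011011 = 10000010 = 130.
Step 4: The key cancels out! An attacker learns m1 XOR m2 = 130, revealing the relationship between plaintexts.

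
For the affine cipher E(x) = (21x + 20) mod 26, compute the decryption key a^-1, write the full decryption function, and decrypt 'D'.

Step 1: Find a^-1, the modular inverse of 21 mod 26.
Step 2: We need 21 * a^-1 = 1 (mod 26).
Step 3: 21 * 5 = 105 = 4 * 26 + 1, so a^-1 = 5.
Step 4: D(y) = 5(y - 20) mod 26.
Step 5: Apply to 'D' (y = 3): D(3) = 5 * (3 - 20) mod 26 = 5 * -17 mod 26 = 19 -> 'T'.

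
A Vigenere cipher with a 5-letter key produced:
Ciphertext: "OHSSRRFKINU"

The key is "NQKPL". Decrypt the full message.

Step 1: Key 'NQKPL' has length 5. Extended key: NQKPLNQKPLN
Step 2: Decrypt each position:
  O(14) - N(13) = 1 = B
  H(7) - Q(16) = 17 = R
  S(18) - K(10) = 8 = I
  S(18) - P(15) = 3 = D
  R(17) - L(11) = 6 = G
  R(17) - N(13) = 4 = E
  F(5) - Q(16) = 15 = P
  K(10) - K(10) = 0 = A
  I(8) - P(15) = 19 = T
  N(13) - L(11) = 2 = C
  U(20) - N(13) = 7 = H
Plaintext: BRIDGEPATCH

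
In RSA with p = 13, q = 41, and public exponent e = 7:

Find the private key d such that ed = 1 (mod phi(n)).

Step 1: n = 13 * 41 = 533.
Step 2: phi(n) = 12 * 40 = 480.
Step 3: Find d such that 7 * d = 1 (mod 480).
Step 4: d = 7^(-1) mod 480 = 343.
Verification: 7 * 343 = 2401 = 5 * 480 + 1.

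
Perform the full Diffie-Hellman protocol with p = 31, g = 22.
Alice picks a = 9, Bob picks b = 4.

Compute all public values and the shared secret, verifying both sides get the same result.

Step 1: A = g^a mod p = 22^9 mod 31 = 27.
Step 2: B = g^b mod p = 22^4 mod 31 = 20.
Step 3: Alice computes s = B^a mod p = 20^9 mod 31 = 8.
Step 4: Bob computes s = A^b mod p = 27^4 mod 31 = 8.
Both sides agree: shared secret = 8.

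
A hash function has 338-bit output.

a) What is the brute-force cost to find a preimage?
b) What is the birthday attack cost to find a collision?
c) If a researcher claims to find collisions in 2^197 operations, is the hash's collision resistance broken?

Step 1: Preimage resistance requires brute-force of 2^338 operations.
Step 2: Collision resistance (birthday bound) = 2^(338/2) = 2^169.
Step 3: The claimed attack costs 2^197 operations.
Step 4: Since 2^197 >= 2^169, the claimed attack is no faster than the generic birthday attack, so this does not break collision resistance.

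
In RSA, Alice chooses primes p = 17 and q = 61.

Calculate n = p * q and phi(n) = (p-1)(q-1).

Step 1: n = p * q = 17 * 61 = 1037.
Step 2: phi(n) = (p-1)(q-1) = 16 * 60 = 960.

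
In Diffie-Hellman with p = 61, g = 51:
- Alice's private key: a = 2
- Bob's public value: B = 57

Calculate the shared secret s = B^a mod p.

Step 1: s = B^a mod p = 57^2 mod 61.
  57^1 mod 61 = 57
  57^2 mod 61 = (57 * 57) mod 61 = 16
Result: shared secret = 16.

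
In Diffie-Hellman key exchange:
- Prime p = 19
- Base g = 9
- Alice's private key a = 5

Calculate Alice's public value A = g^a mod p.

Step 1: A = g^a mod p = 9^5 mod 19.
  9^1 mod 19 = 9
  9^2 mod 19 = (9 * 9) mod 19 = 5
  9^3 mod 19 = (5 * 9) mod 19 = 7
  9^4 mod 19 = (7 * 9) mod 19 = 6
  9^5 mod 19 = (6 * 9) mod 19 = 16
Result: A = 16.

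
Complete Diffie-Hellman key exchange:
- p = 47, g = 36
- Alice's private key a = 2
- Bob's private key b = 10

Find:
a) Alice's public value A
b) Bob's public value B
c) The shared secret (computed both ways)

Step 1: A = g^a mod p = 36^2 mod 47 = 27.
Step 2: B = g^b mod p = 36^10 mod 47 = 42.
Step 3: Alice computes s = B^a mod p = 42^2 mod 47 = 25.
Step 4: Bob computes s = A^b mod p = 27^10 mod 47 = 25.
Both sides agree: shared secret = 25.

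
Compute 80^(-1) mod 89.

Step 1: We need x such that 80 * x = 1 (mod 89).
Step 2: Using the extended Euclidean algorithm or trial:
  80 * 79 = 6320 = 71 * 89 + 1.
Step 3: Since 6320 mod 89 = 1, the inverse is x = 79.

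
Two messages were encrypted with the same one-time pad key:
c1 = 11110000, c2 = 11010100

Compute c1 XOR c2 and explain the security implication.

Step 1: c1 XOR c2 = (m1 XOR k) XOR (m2 XOR k).
Step 2: By XOR associativity/commutativity: = m1 XOR m2 XOR k XOR k = m1 XOR m2.
Step 3: 11110000 XOR 11010100 = 00100100 = 36.
Step 4: The key cancels out! An attacker learns m1 XOR m2 = 36, revealing the relationship between plaintexts.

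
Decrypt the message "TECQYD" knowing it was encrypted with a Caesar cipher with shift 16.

Step 1: Reverse the shift by subtracting 16 from each letter position.
  T (position 19) -> position (19-16) mod 26 = 3 -> D
  E (position 4) -> position (4-16) mod 26 = 14 -> O
  C (position 2) -> position (2-16) mod 26 = 12 -> M
  Q (position 16) -> position (16-16) mod 26 = 0 -> A
  Y (position 24) -> position (24-16) mod 26 = 8 -> I
  D (position 3) -> position (3-16) mod 26 = 13 -> N
Decrypted message: DOMAIN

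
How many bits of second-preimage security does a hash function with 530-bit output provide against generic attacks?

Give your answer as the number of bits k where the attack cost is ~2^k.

Step 1: The hash has a 530-bit output.
Step 2: Second-preimage resistance means: given a specific input x, it should be infeasible to find a different y with h(y) = h(x).
With a 530-bit output, a generic search for a second preimage costs about 2^530 evaluations (each trial matches the fixed target with probability 2^-530).
Step 3: Security level = 530 bits.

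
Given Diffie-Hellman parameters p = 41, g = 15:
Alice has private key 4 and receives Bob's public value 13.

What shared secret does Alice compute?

Step 1: s = B^a mod p = 13^4 mod 41.
  13^1 mod 41 = 13
  13^2 mod 41 = (13 * 13) mod 41 = 5
  13^3 mod 41 = (5 * 13) mod 41 = 24
  13^4 mod 41 = (24 * 13) mod 41 = 25
Result: shared secret = 25.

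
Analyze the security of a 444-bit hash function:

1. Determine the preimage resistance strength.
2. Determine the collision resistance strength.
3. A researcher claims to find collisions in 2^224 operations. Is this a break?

Step 1: Preimage resistance requires brute-force of 2^444 operations.
Step 2: Collision resistance (birthday bound) = 2^(444/2) = 2^222.
Step 3: The claimed attack costs 2^224 operations.
Step 4: Since 2^224 >= 2^222, the claimed attack is no faster than the generic birthday attack, so this does not break collision resistance.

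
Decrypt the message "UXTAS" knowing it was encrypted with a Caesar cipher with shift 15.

Step 1: Reverse the shift by subtracting 15 from each letter position.
  U (position 20) -> position (20-15) mod 26 = 5 -> F
  X (position 23) -> position (23-15) mod 26 = 8 -> I
  T (position 19) -> position (19-15) mod 26 = 4 -> E
  A (position 0) -> position (0-15) mod 26 = 11 -> L
  S (position 18) -> position (18-15) mod 26 = 3 -> D
Decrypted message: FIELD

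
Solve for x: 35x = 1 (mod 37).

Step 1: We need x such that 35 * x = 1 (mod 37).
Step 2: Using the extended Euclidean algorithm or trial:
  35 * 18 = 630 = 17 * 37 + 1.
Step 3: Since 630 mod 37 = 1, the inverse is x = 18.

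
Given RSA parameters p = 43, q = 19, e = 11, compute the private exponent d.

Step 1: n = 43 * 19 = 817.
Step 2: phi(n) = 42 * 18 = 756.
Step 3: Find d such that 11 * d = 1 (mod 756).
Step 4: d = 11^(-1) mod 756 = 275.
Verification: 11 * 275 = 3025 = 4 * 756 + 1.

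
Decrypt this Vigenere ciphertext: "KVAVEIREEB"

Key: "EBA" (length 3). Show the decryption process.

Step 1: Key 'EBA' has length 3. Extended key: EBAEBAEBAE
Step 2: Decrypt each position:
  K(10) - E(4) = 6 = G
  V(21) - B(1) = 20 = U
  A(0) - A(0) = 0 = A
  V(21) - E(4) = 17 = R
  E(4) - B(1) = 3 = D
  I(8) - A(0) = 8 = I
  R(17) - E(4) = 13 = N
  E(4) - B(1) = 3 = D
  E(4) - A(0) = 4 = E
  B(1) - E(4) = 23 = X
Plaintext: GUARDINDEX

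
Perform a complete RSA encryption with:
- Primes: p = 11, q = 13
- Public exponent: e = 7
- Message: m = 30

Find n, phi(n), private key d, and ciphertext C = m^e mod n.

Step 1: n = 11 * 13 = 143.
Step 2: phi(n) = (11-1)(13-1) = 10 * 12 = 120.
Step 3: Find d = 7^(-1) mod 120 = 103.
  Verify: 7 * 103 = 721 = 1 (mod 120).
Step 4: C = 30^7 mod 143 = 134.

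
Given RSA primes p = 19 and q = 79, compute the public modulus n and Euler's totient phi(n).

Step 1: n = p * q = 19 * 79 = 1501.
Step 2: phi(n) = (p-1)(q-1) = 18 * 78 = 1404.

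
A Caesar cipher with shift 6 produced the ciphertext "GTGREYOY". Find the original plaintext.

Step 1: Reverse the shift by subtracting 6 from each letter position.
  G (position 6) -> position (6-6) mod 26 = 0 -> A
  T (position 19) -> position (19-6) mod 26 = 13 -> N
  G (position 6) -> position (6-6) mod 26 = 0 -> A
  R (position 17) -> position (17-6) mod 26 = 11 -> L
  E (position 4) -> position (4-6) mod 26 = 24 -> Y
  Y (position 24) -> position (24-6) mod 26 = 18 -> S
  O (position 14) -> position (14-6) mod 26 = 8 -> I
  Y (position 24) -> position (24-6) mod 26 = 18 -> S
Decrypted message: ANALYSIS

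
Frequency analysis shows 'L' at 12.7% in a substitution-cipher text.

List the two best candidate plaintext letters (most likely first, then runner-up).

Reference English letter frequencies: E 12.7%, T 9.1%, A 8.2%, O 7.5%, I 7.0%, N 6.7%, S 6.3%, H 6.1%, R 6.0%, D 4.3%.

Step 1: Observed frequency of 'L' is 12.7%.
Step 2: Compute distances to each reference frequency and sort:
  E (12.7%): difference = 0.0% <-- BEST
  T (9.1%): difference = 3.6% <-- RUNNER-UP
  A (8.2%): difference = 4.5%
  O (7.5%): difference = 5.2%
  I (7.0%): difference = 5.7%
Step 3: Most likely is 'E' (12.7%, diff 0.0%); second most likely is 'T' (9.1%, diff 3.6%).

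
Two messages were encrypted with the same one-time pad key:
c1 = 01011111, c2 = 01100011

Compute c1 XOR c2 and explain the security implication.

Step 1: c1 XOR c2 = (m1 XOR k) XOR (m2 XOR k).
Step 2: By XOR associativity/commutativity: = m1 XOR m2 XOR k XOR k = m1 XOR m2.
Step 3: 01011111 XOR 01100011 = 00111100 = 60.
Step 4: The key cancels out! An attacker learns m1 XOR m2 = 60, revealing the relationship between plaintexts.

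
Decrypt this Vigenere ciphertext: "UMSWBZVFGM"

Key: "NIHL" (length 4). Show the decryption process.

Step 1: Key 'NIHL' has length 4. Extended key: NIHLNIHLNI
Step 2: Decrypt each position:
  U(20) - N(13) = 7 = H
  M(12) - I(8) = 4 = E
  S(18) - H(7) = 11 = L
  W(22) - L(11) = 11 = L
  B(1) - N(13) = 14 = O
  Z(25) - I(8) = 17 = R
  V(21) - H(7) = 14 = O
  F(5) - L(11) = 20 = U
  G(6) - N(13) = 19 = T
  M(12) - I(8) = 4 = E
Plaintext: HELLOROUTE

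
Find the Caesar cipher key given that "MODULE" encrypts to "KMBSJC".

Step 1: Compare first letters: M (position 12) -> K (position 10).
Step 2: Shift = (10 - 12) mod 26 = 24.
The shift value is 24.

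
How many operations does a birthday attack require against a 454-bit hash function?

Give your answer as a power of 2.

Step 1: The birthday paradox gives collision probability ~50% after sqrt(2^n) = 2^(n/2) hashes.
Step 2: For 454-bit output: 2^(454/2) = 2^227.
Step 3: Approximately 2^227 hash computations needed.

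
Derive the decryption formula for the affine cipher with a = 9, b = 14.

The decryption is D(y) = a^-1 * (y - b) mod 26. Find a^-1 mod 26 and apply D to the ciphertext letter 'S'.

Step 1: Find a^-1, the modular inverse of 9 mod 26.
Step 2: We need 9 * a^-1 = 1 (mod 26).
Step 3: 9 * 3 = 27 = 1 * 26 + 1, so a^-1 = 3.
Step 4: D(y) = 3(y - 14) mod 26.
Step 5: Apply to 'S' (y = 18): D(18) = 3 * (18 - 14) mod 26 = 3 * 4 mod 26 = 12 -> 'M'.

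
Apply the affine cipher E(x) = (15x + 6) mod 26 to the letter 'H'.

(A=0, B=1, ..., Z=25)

Step 1: Convert 'H' to number: x = 7.
Step 2: E(7) = (15 * 7 + 6) mod 26 = 111 mod 26 = 7.
Step 3: Convert 7 back to letter: H.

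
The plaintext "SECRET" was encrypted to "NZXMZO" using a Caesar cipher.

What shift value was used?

Step 1: Compare first letters: S (position 18) -> N (position 13).
Step 2: Shift = (13 - 18) mod 26 = 21.
The shift value is 21.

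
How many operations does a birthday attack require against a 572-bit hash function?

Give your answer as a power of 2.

Step 1: The birthday paradox gives collision probability ~50% after sqrt(2^n) = 2^(n/2) hashes.
Step 2: For 572-bit output: 2^(572/2) = 2^286.
Step 3: Approximately 2^286 hash computations needed.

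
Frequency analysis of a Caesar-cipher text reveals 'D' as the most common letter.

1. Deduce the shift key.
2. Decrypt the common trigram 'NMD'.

Step 1: In English, 'E' is the most frequent letter (12.7%).
Step 2: The most frequent ciphertext letter is 'D' (position 3).
Step 3: Shift = (3 - 4) mod 26 = 25.
Step 4: Decrypt 'NMD' by shifting back 25:
  N -> O
  M -> N
  D -> E
Step 5: 'NMD' decrypts to 'ONE'.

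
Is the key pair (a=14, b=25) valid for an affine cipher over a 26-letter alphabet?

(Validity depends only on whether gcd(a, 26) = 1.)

Step 1: Compute gcd(14, 26).
Step 2: gcd(14, 26) = 2.
Since gcd = 2 != 1, 14 shares a common factor with 26, so it cannot be used.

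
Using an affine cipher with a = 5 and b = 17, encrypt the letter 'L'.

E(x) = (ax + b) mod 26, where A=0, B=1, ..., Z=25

Step 1: Convert 'L' to number: x = 11.
Step 2: E(11) = (5 * 11 + 17) mod 26 = 72 mod 26 = 20.
Step 3: Convert 20 back to letter: U.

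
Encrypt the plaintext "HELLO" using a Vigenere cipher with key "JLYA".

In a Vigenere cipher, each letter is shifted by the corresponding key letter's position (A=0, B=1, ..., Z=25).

Step 1: Repeat key to match plaintext length:
  Plaintext: HELLO
  Key:       JLYAJ
Step 2: Encrypt each letter:
  H(7) + J(9) = (7+9) mod 26 = 16 = Q
  E(4) + L(11) = (4+11) mod 26 = 15 = P
  L(11) + Y(24) = (11+24) mod 26 = 9 = J
  L(11) + A(0) = (11+0) mod 26 = 11 = L
  O(14) + J(9) = (14+9) mod 26 = 23 = X
Ciphertext: QPJLX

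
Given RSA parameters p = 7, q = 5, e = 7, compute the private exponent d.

Step 1: n = 7 * 5 = 35.
Step 2: phi(n) = 6 * 4 = 24.
Step 3: Find d such that 7 * d = 1 (mod 24).
Step 4: d = 7^(-1) mod 24 = 7.
Verification: 7 * 7 = 49 = 2 * 24 + 1.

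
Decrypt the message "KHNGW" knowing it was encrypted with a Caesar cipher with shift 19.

Step 1: Reverse the shift by subtracting 19 from each letter position.
  K (position 10) -> position (10-19) mod 26 = 17 -> R
  H (position 7) -> position (7-19) mod 26 = 14 -> O
  N (position 13) -> position (13-19) mod 26 = 20 -> U
  G (position 6) -> position (6-19) mod 26 = 13 -> N
  W (position 22) -> position (22-19) mod 26 = 3 -> D
Decrypted message: ROUND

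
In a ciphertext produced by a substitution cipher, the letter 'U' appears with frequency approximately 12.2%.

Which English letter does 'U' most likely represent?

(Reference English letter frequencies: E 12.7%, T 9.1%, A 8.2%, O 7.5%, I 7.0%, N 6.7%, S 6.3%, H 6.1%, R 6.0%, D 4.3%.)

Step 1: The observed frequency is 12.2%.
Step 2: Compare with English frequencies:
  E: 12.7% (difference: 0.5%) <-- closest
  T: 9.1% (difference: 3.1%)
  A: 8.2% (difference: 4.0%)
  O: 7.5% (difference: 4.7%)
  I: 7.0% (difference: 5.2%)
  N: 6.7% (difference: 5.5%)
  S: 6.3% (difference: 5.9%)
  H: 6.1% (difference: 6.1%)
  R: 6.0% (difference: 6.2%)
  D: 4.3% (difference: 7.9%)
Step 3: 'U' most likely represents 'E' (frequency 12.7%).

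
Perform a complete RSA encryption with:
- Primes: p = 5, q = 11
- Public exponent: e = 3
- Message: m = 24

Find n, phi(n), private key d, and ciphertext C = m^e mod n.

Step 1: n = 5 * 11 = 55.
Step 2: phi(n) = (5-1)(11-1) = 4 * 10 = 40.
Step 3: Find d = 3^(-1) mod 40 = 27.
  Verify: 3 * 27 = 81 = 1 (mod 40).
Step 4: C = 24^3 mod 55 = 19.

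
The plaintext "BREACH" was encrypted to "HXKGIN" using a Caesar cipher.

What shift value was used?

Step 1: Compare first letters: B (position 1) -> H (position 7).
Step 2: Shift = (7 - 1) mod 26 = 6.
The shift value is 6.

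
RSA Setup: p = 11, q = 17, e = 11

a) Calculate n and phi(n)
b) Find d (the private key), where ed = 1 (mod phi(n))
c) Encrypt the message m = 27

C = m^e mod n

Step 1: n = 11 * 17 = 187.
Step 2: phi(n) = (11-1)(17-1) = 10 * 16 = 160.
Step 3: Find d = 11^(-1) mod 160 = 131.
  Verify: 11 * 131 = 1441 = 1 (mod 160).
Step 4: C = 27^11 mod 187 = 71.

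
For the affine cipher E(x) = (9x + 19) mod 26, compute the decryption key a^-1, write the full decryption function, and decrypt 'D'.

Step 1: Find a^-1, the modular inverse of 9 mod 26.
Step 2: We need 9 * a^-1 = 1 (mod 26).
Step 3: 9 * 3 = 27 = 1 * 26 + 1, so a^-1 = 3.
Step 4: D(y) = 3(y - 19) mod 26.
Step 5: Apply to 'D' (y = 3): D(3) = 3 * (3 - 19) mod 26 = 3 * -16 mod 26 = 4 -> 'E'.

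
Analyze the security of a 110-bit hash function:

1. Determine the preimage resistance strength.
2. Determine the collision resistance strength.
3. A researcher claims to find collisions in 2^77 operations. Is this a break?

Step 1: Preimage resistance requires brute-force of 2^110 operations.
Step 2: Collision resistance (birthday bound) = 2^(110/2) = 2^55.
Step 3: The claimed attack costs 2^77 operations.
Step 4: Since 2^77 >= 2^55, the claimed attack is no faster than the generic birthday attack, so this does not break collision resistance.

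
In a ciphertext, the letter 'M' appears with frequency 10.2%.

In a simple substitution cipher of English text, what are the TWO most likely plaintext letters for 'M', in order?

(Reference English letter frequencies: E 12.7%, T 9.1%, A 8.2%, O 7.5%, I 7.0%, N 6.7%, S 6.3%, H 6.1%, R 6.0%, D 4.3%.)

Step 1: Observed frequency of 'M' is 10.2%.
Step 2: Compute distances to each reference frequency and sort:
  T (9.1%): difference = 1.1% <-- BEST
  A (8.2%): difference = 2.0% <-- RUNNER-UP
  E (12.7%): difference = 2.5%
  O (7.5%): difference = 2.7%
  I (7.0%): difference = 3.2%
Step 3: Most likely is 'T' (9.1%, diff 1.1%); second most likely is 'A' (8.2%, diff 2.0%).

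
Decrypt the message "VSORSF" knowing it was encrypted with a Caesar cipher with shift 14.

Step 1: Reverse the shift by subtracting 14 from each letter position.
  V (position 21) -> position (21-14) mod 26 = 7 -> H
  S (position 18) -> position (18-14) mod 26 = 4 -> E
  O (position 14) -> position (14-14) mod 26 = 0 -> A
  R (position 17) -> position (17-14) mod 26 = 3 -> D
  S (position 18) -> position (18-14) mod 26 = 4 -> E
  F (position 5) -> position (5-14) mod 26 = 17 -> R
Decrypted message: HEADER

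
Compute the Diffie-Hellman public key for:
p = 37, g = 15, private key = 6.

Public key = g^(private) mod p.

Step 1: A = g^a mod p = 15^6 mod 37.
  15^1 mod 37 = 15
  15^2 mod 37 = (15 * 15) mod 37 = 3
  15^3 mod 37 = (3 * 15) mod 37 = 8
  15^4 mod 37 = (8 * 15) mod 37 = 9
  15^5 mod 37 = (9 * 15) mod 37 = 24
  15^6 mod 37 = (24 * 15) mod 37 = 27
Result: A = 27.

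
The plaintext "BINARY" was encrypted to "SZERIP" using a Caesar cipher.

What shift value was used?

Step 1: Compare first letters: B (position 1) -> S (position 18).
Step 2: Shift = (18 - 1) mod 26 = 17.
The shift value is 17.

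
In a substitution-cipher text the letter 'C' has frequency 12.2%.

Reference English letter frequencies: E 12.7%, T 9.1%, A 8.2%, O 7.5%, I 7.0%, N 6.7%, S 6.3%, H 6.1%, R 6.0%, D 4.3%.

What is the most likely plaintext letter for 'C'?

Step 1: The observed frequency is 12.2%.
Step 2: Compare with English frequencies:
  E: 12.7% (difference: 0.5%) <-- closest
  T: 9.1% (difference: 3.1%)
  A: 8.2% (difference: 4.0%)
  O: 7.5% (difference: 4.7%)
  I: 7.0% (difference: 5.2%)
  N: 6.7% (difference: 5.5%)
  S: 6.3% (difference: 5.9%)
  H: 6.1% (difference: 6.1%)
  R: 6.0% (difference: 6.2%)
  D: 4.3% (difference: 7.9%)
Step 3: 'C' most likely represents 'E' (frequency 12.7%).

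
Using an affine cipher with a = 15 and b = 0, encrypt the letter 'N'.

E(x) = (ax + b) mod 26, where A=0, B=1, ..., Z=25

Step 1: Convert 'N' to number: x = 13.
Step 2: E(13) = (15 * 13 + 0) mod 26 = 195 mod 26 = 13.
Step 3: Convert 13 back to letter: N.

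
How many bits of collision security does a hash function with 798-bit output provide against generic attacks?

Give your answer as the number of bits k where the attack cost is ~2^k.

Step 1: The hash has a 798-bit output.
Step 2: Collision resistance means it should be infeasible to find any x != y with h(x) = h(y).
By the birthday bound, a generic collision search succeeds after about sqrt(2^798) = 2^(798/2) = 2^399 evaluations.
Step 3: Security level = 399 bits.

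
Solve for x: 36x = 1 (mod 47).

Step 1: We need x such that 36 * x = 1 (mod 47).
Step 2: Using the extended Euclidean algorithm or trial:
  36 * 17 = 612 = 13 * 47 + 1.
Step 3: Since 612 mod 47 = 1, the inverse is x = 17.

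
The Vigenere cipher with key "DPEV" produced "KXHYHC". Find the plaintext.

Step 1: Extend key: DPEVDP
Step 2: Decrypt each letter (c - k) mod 26:
  K(10) - D(3) = (10-3) mod 26 = 7 = H
  X(23) - P(15) = (23-15) mod 26 = 8 = I
  H(7) - E(4) = (7-4) mod 26 = 3 = D
  Y(24) - V(21) = (24-21) mod 26 = 3 = D
  H(7) - D(3) = (7-3) mod 26 = 4 = E
  C(2) - P(15) = (2-15) mod 26 = 13 = N
Plaintext: HIDDEN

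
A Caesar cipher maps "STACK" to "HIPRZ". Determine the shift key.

Step 1: Compare first letters: S (position 18) -> H (position 7).
Step 2: Shift = (7 - 18) mod 26 = 15.
The shift value is 15.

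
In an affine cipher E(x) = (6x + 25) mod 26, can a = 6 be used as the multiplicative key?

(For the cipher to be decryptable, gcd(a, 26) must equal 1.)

Step 1: Compute gcd(6, 26).
Step 2: gcd(6, 26) = 2.
Since gcd = 2 != 1, 6 shares a common factor with 26, so it cannot be used.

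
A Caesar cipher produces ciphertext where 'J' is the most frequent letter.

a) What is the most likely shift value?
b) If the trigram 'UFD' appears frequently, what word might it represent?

Step 1: In English, 'E' is the most frequent letter (12.7%).
Step 2: The most frequent ciphertext letter is 'J' (position 9).
Step 3: Shift = (9 - 4) mod 26 = 5.
Step 4: Decrypt 'UFD' by shifting back 5:
  U -> P
  F -> A
  D -> Y
Step 5: 'UFD' decrypts to 'PAY'.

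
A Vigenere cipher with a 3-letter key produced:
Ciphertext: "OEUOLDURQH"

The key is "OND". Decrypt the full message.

Step 1: Key 'OND' has length 3. Extended key: ONDONDONDO
Step 2: Decrypt each position:
  O(14) - O(14) = 0 = A
  E(4) - N(13) = 17 = R
  U(20) - D(3) = 17 = R
  O(14) - O(14) = 0 = A
  L(11) - N(13) = 24 = Y
  D(3) - D(3) = 0 = A
  U(20) - O(14) = 6 = G
  R(17) - N(13) = 4 = E
  Q(16) - D(3) = 13 = N
  H(7) - O(14) = 19 = T
Plaintext: ARRAYAGENT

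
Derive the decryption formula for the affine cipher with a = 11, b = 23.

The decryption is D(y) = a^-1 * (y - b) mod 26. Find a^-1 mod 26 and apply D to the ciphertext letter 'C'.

Step 1: Find a^-1, the modular inverse of 11 mod 26.
Step 2: We need 11 * a^-1 = 1 (mod 26).
Step 3: 11 * 19 = 209 = 8 * 26 + 1, so a^-1 = 19.
Step 4: D(y) = 19(y - 23) mod 26.
Step 5: Apply to 'C' (y = 2): D(2) = 19 * (2 - 23) mod 26 = 19 * -21 mod 26 = 17 -> 'R'.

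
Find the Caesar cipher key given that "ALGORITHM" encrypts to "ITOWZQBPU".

Step 1: Compare first letters: A (position 0) -> I (position 8).
Step 2: Shift = (8 - 0) mod 26 = 8.
The shift value is 8.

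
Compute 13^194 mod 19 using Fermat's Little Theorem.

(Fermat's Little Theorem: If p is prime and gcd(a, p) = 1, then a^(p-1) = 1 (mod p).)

Step 1: Since 19 is prime, by Fermat's Little Theorem: 13^18 = 1 (mod 19).
Step 2: Reduce exponent: 194 mod 18 = 14.
Step 3: So 13^194 = 13^14 (mod 19).
Step 4: 13^14 mod 19 = 5.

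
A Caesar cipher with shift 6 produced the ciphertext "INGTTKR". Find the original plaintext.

Step 1: Reverse the shift by subtracting 6 from each letter position.
  I (position 8) -> position (8-6) mod 26 = 2 -> C
  N (position 13) -> position (13-6) mod 26 = 7 -> H
  G (position 6) -> position (6-6) mod 26 = 0 -> A
  T (position 19) -> position (19-6) mod 26 = 13 -> N
  T (position 19) -> position (19-6) mod 26 = 13 -> N
  K (position 10) -> position (10-6) mod 26 = 4 -> E
  R (position 17) -> position (17-6) mod 26 = 11 -> L
Decrypted message: CHANNEL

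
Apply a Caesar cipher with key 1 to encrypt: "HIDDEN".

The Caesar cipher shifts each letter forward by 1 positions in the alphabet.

Step 1: For each letter, shift forward by 1 positions (mod 26).
  H (position 7) -> position (7+1) mod 26 = 8 -> I
  I (position 8) -> position (8+1) mod 26 = 9 -> J
  D (position 3) -> position (3+1) mod 26 = 4 -> E
  D (position 3) -> position (3+1) mod 26 = 4 -> E
  E (position 4) -> position (4+1) mod 26 = 5 -> F
  N (position 13) -> position (13+1) mod 26 = 14 -> O
Result: IJEEFO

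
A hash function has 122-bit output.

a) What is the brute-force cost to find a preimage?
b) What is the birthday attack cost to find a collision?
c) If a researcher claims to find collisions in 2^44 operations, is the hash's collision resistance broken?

Step 1: Preimage resistance requires brute-force of 2^122 operations.
Step 2: Collision resistance (birthday bound) = 2^(122/2) = 2^61.
Step 3: The claimed attack costs 2^44 operations.
Step 4: Since 2^44 < 2^61, the claimed attack beats the generic birthday bound, so collision resistance is broken.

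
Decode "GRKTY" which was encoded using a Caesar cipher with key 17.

Step 1: Reverse the shift by subtracting 17 from each letter position.
  G (position 6) -> position (6-17) mod 26 = 15 -> P
  R (position 17) -> position (17-17) mod 26 = 0 -> A
  K (position 10) -> position (10-17) mod 26 = 19 -> T
  T (position 19) -> position (19-17) mod 26 = 2 -> C
  Y (position 24) -> position (24-17) mod 26 = 7 -> H
Decrypted message: PATCH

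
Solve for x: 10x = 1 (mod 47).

Step 1: We need x such that 10 * x = 1 (mod 47).
Step 2: Using the extended Euclidean algorithm or trial:
  10 * 33 = 330 = 7 * 47 + 1.
Step 3: Since 330 mod 47 = 1, the inverse is x = 33.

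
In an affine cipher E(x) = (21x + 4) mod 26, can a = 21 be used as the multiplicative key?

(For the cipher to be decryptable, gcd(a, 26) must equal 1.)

Step 1: Compute gcd(21, 26).
Step 2: gcd(21, 26) = 1.
Since gcd = 1, 21 is coprime with 26, so it is a valid key.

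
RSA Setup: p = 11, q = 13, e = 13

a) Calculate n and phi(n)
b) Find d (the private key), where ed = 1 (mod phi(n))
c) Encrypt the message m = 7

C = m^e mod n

Step 1: n = 11 * 13 = 143.
Step 2: phi(n) = (11-1)(13-1) = 10 * 12 = 120.
Step 3: Find d = 13^(-1) mod 120 = 37.
  Verify: 13 * 37 = 481 = 1 (mod 120).
Step 4: C = 7^13 mod 143 = 46.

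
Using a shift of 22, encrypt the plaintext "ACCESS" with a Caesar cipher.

Step 1: For each letter, shift forward by 22 positions (mod 26).
  A (position 0) -> position (0+22) mod 26 = 22 -> W
  C (position 2) -> position (2+22) mod 26 = 24 -> Y
  C (position 2) -> position (2+22) mod 26 = 24 -> Y
  E (position 4) -> position (4+22) mod 26 = 0 -> A
  S (position 18) -> position (18+22) mod 26 = 14 -> O
  S (position 18) -> position (18+22) mod 26 = 14 -> O
Result: WYYAOO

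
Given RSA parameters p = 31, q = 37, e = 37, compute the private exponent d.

Step 1: n = 31 * 37 = 1147.
Step 2: phi(n) = 30 * 36 = 1080.
Step 3: Find d such that 37 * d = 1 (mod 1080).
Step 4: d = 37^(-1) mod 1080 = 613.
Verification: 37 * 613 = 22681 = 21 * 1080 + 1.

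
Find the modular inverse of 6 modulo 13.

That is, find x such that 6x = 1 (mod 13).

Step 1: We need x such that 6 * x = 1 (mod 13).
Step 2: Using the extended Euclidean algorithm or trial:
  6 * 11 = 66 = 5 * 13 + 1.
Step 3: Since 66 mod 13 = 1, the inverse is x = 11.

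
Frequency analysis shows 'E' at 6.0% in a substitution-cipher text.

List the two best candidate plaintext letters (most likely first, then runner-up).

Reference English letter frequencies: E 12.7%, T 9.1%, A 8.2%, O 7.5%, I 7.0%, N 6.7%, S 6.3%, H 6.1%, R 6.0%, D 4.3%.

Step 1: Observed frequency of 'E' is 6.0%.
Step 2: Compute distances to each reference frequency and sort:
  R (6.0%): difference = 0.0% <-- BEST
  H (6.1%): difference = 0.1% <-- RUNNER-UP
  S (6.3%): difference = 0.3%
  N (6.7%): difference = 0.7%
  I (7.0%): difference = 1.0%
Step 3: Most likely is 'R' (6.0%, diff 0.0%); second most likely is 'H' (6.1%, diff 0.1%).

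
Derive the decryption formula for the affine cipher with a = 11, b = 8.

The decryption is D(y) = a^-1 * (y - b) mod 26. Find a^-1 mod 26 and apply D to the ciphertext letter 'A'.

Step 1: Find a^-1, the modular inverse of 11 mod 26.
Step 2: We need 11 * a^-1 = 1 (mod 26).
Step 3: 11 * 19 = 209 = 8 * 26 + 1, so a^-1 = 19.
Step 4: D(y) = 19(y - 8) mod 26.
Step 5: Apply to 'A' (y = 0): D(0) = 19 * (0 - 8) mod 26 = 19 * -8 mod 26 = 4 -> 'E'.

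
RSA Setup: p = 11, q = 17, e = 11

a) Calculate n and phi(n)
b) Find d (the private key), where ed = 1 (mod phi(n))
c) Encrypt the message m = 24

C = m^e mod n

Step 1: n = 11 * 17 = 187.
Step 2: phi(n) = (11-1)(17-1) = 10 * 16 = 160.
Step 3: Find d = 11^(-1) mod 160 = 131.
  Verify: 11 * 131 = 1441 = 1 (mod 160).
Step 4: C = 24^11 mod 187 = 167.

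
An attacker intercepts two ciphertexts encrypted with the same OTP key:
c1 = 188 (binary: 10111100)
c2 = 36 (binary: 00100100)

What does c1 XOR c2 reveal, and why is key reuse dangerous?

Step 1: c1 XOR c2 = (m1 XOR k) XOR (m2 XOR k).
Step 2: By XOR associativity/commutativity: = m1 XOR m2 XOR k XOR k = m1 XOR m2.
Step 3: 10111100 XOR 00100100 = 10011000 = 152.
Step 4: The key cancels out! An attacker learns m1 XOR m2 = 152, revealing the relationship between plaintexts.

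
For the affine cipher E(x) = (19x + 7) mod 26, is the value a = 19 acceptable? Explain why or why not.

Step 1: Compute gcd(19, 26).
Step 2: gcd(19, 26) = 1.
Since gcd = 1, 19 is coprime with 26, so it is a valid key.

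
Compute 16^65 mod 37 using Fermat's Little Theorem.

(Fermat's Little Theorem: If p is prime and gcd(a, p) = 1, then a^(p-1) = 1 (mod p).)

Step 1: Since 37 is prime, by Fermat's Little Theorem: 16^36 = 1 (mod 37).
Step 2: Reduce exponent: 65 mod 36 = 29.
Step 3: So 16^65 = 16^29 (mod 37).
Step 4: 16^29 mod 37 = 34.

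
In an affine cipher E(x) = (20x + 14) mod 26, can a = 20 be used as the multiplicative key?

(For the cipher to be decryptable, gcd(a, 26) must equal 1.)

Step 1: Compute gcd(20, 26).
Step 2: gcd(20, 26) = 2.
Since gcd = 2 != 1, 20 shares a common factor with 26, so it cannot be used.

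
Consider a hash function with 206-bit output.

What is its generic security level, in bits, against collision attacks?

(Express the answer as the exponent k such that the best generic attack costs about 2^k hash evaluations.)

Step 1: The hash has a 206-bit output.
Step 2: Collision resistance means it should be infeasible to find any x != y with h(x) = h(y).
By the birthday bound, a generic collision search succeeds after about sqrt(2^206) = 2^(206/2) = 2^103 evaluations.
Step 3: Security level = 103 bits.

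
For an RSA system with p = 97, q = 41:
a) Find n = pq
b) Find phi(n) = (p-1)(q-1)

Step 1: n = p * q = 97 * 41 = 3977.
Step 2: phi(n) = (p-1)(q-1) = 96 * 40 = 3840.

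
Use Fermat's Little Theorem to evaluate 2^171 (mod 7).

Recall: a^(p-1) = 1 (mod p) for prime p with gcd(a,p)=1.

Step 1: Since 7 is prime, by Fermat's Little Theorem: 2^6 = 1 (mod 7).
Step 2: Reduce exponent: 171 mod 6 = 3.
Step 3: So 2^171 = 2^3 (mod 7).
Step 4: 2^3 mod 7 = 1.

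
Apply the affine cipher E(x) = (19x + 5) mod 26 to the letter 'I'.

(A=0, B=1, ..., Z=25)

Step 1: Convert 'I' to number: x = 8.
Step 2: E(8) = (19 * 8 + 5) mod 26 = 157 mod 26 = 1.
Step 3: Convert 1 back to letter: B.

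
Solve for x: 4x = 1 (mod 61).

Step 1: We need x such that 4 * x = 1 (mod 61).
Step 2: Using the extended Euclidean algorithm or trial:
  4 * 46 = 184 = 3 * 61 + 1.
Step 3: Since 184 mod 61 = 1, the inverse is x = 46.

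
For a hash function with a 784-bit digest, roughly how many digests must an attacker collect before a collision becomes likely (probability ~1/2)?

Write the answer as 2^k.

Step 1: The birthday paradox gives collision probability ~50% after sqrt(2^n) = 2^(n/2) hashes.
Step 2: For 784-bit output: 2^(784/2) = 2^392.
Step 3: Approximately 2^392 hash computations needed.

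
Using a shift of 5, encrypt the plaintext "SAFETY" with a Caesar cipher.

Step 1: For each letter, shift forward by 5 positions (mod 26).
  S (position 18) -> position (18+5) mod 26 = 23 -> X
  A (position 0) -> position (0+5) mod 26 = 5 -> F
  F (position 5) -> position (5+5) mod 26 = 10 -> K
  E (position 4) -> position (4+5) mod 26 = 9 -> J
  T (position 19) -> position (19+5) mod 26 = 24 -> Y
  Y (position 24) -> position (24+5) mod 26 = 3 -> D
Result: XFKJYD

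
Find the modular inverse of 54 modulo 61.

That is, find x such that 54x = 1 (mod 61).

Step 1: We need x such that 54 * x = 1 (mod 61).
Step 2: Using the extended Euclidean algorithm or trial:
  54 * 26 = 1404 = 23 * 61 + 1.
Step 3: Since 1404 mod 61 = 1, the inverse is x = 26.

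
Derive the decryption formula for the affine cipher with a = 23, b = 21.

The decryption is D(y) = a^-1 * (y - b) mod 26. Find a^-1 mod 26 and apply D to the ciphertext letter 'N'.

Step 1: Find a^-1, the modular inverse of 23 mod 26.
Step 2: We need 23 * a^-1 = 1 (mod 26).
Step 3: 23 * 17 = 391 = 15 * 26 + 1, so a^-1 = 17.
Step 4: D(y) = 17(y - 21) mod 26.
Step 5: Apply to 'N' (y = 13): D(13) = 17 * (13 - 21) mod 26 = 17 * -8 mod 26 = 20 -> 'U'.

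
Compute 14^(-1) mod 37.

Step 1: We need x such that 14 * x = 1 (mod 37).
Step 2: Using the extended Euclidean algorithm or trial:
  14 * 8 = 112 = 3 * 37 + 1.
Step 3: Since 112 mod 37 = 1, the inverse is x = 8.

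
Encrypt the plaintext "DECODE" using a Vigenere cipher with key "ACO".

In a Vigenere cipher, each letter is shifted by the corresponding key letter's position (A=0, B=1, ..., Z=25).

Step 1: Repeat key to match plaintext length:
  Plaintext: DECODE
  Key:       ACOACO
Step 2: Encrypt each letter:
  D(3) + A(0) = (3+0) mod 26 = 3 = D
  E(4) + C(2) = (4+2) mod 26 = 6 = G
  C(2) + O(14) = (2+14) mod 26 = 16 = Q
  O(14) + A(0) = (14+0) mod 26 = 14 = O
  D(3) + C(2) = (3+2) mod 26 = 5 = F
  E(4) + O(14) = (4+14) mod 26 = 18 = S
Ciphertext: DGQOFS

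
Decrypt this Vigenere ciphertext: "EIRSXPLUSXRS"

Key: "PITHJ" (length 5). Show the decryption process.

Step 1: Key 'PITHJ' has length 5. Extended key: PITHJPITHJPI
Step 2: Decrypt each position:
  E(4) - P(15) = 15 = P
  I(8) - I(8) = 0 = A
  R(17) - T(19) = 24 = Y
  S(18) - H(7) = 11 = L
  X(23) - J(9) = 14 = O
  P(15) - P(15) = 0 = A
  L(11) - I(8) = 3 = D
  U(20) - T(19) = 1 = B
  S(18) - H(7) = 11 = L
  X(23) - J(9) = 14 = O
  R(17) - P(15) = 2 = C
  S(18) - I(8) = 10 = K
Plaintext: PAYLOADBLOCK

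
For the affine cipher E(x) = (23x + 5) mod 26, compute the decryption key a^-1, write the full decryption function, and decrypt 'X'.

Step 1: Find a^-1, the modular inverse of 23 mod 26.
Step 2: We need 23 * a^-1 = 1 (mod 26).
Step 3: 23 * 17 = 391 = 15 * 26 + 1, so a^-1 = 17.
Step 4: D(y) = 17(y - 5) mod 26.
Step 5: Apply to 'X' (y = 23): D(23) = 17 * (23 - 5) mod 26 = 17 * 18 mod 26 = 20 -> 'U'.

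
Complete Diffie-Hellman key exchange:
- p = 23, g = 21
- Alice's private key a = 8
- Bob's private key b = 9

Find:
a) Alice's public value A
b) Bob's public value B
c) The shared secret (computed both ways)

Step 1: A = g^a mod p = 21^8 mod 23 = 3.
Step 2: B = g^b mod p = 21^9 mod 23 = 17.
Step 3: Alice computes s = B^a mod p = 17^8 mod 23 = 18.
Step 4: Bob computes s = A^b mod p = 3^9 mod 23 = 18.
Both sides agree: shared secret = 18.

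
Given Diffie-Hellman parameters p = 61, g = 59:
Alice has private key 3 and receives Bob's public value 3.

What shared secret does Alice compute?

Step 1: s = B^a mod p = 3^3 mod 61.
  3^1 mod 61 = 3
  3^2 mod 61 = (3 * 3) mod 61 = 9
  3^3 mod 61 = (9 * 3) mod 61 = 27
Result: shared secret = 27.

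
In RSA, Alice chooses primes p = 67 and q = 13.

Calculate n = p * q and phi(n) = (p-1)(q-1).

Step 1: n = p * q = 67 * 13 = 871.
Step 2: phi(n) = (p-1)(q-1) = 66 * 12 = 792.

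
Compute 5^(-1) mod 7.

Step 1: We need x such that 5 * x = 1 (mod 7).
Step 2: Using the extended Euclidean algorithm or trial:
  5 * 3 = 15 = 2 * 7 + 1.
Step 3: Since 15 mod 7 = 1, the inverse is x = 3.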